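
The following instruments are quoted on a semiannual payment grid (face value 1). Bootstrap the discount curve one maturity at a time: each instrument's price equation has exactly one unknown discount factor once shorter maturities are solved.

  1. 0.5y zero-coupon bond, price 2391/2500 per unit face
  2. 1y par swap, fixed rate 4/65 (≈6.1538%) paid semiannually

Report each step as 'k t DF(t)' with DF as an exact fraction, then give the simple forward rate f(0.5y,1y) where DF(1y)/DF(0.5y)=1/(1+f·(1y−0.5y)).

step 1 [0.5y] zero: DF = P = 2391/2500 ≈ 0.956400
step 2 [1y] swap r/2=2/65: DF=(1 − 2/65·(0.956400))/(1+2/65) = 1177/1250 ≈ 0.941600

1 1/2 2391/2500
2 1 1177/1250
f(0.5y,1y) = ((2391/2500)/(1177/1250) − 1)/(1/2) = 37/1177 ≈ 3.1436%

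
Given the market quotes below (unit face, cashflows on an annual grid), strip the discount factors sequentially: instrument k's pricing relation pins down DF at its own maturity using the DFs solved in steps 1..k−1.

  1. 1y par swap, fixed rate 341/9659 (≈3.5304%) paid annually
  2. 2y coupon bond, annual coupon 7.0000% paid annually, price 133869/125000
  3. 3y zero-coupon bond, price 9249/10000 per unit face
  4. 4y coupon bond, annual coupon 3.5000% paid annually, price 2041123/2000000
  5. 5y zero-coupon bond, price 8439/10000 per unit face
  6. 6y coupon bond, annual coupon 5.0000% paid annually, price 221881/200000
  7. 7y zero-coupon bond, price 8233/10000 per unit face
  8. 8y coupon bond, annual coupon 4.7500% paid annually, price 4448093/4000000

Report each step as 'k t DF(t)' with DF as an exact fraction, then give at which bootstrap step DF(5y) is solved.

1 1 9659/10000
2 2 9377/10000
3 3 9249/10000
4 4 1113/1250
5 5 8439/10000
6 6 8393/10000
7 7 8233/10000
8 8 7793/10000
DF(5y) is solved at step 5

step 1 [1y] swap r/1=341/9659: DF=(1 − 341/9659·(0))/(1+341/9659) = 9659/10000 ≈ 0.965900
step 2 [2y] bond c/1=7/100: DF=(133869/125000 − 7/100·(0.965900))/(1+7/100) = 9377/10000 ≈ 0.937700
step 3 [3y] zero: DF = P = 9249/10000 ≈ 0.924900
step 4 [4y] bond c/1=7/200: DF=(2041123/2000000 − 7/200·(0.965900+0.937700+0.924900))/(1+7/200) = 1113/1250 ≈ 0.890400
step 5 [5y] zero: DF = P = 8439/10000 ≈ 0.843900
step 6 [6y] bond c/1=1/20: DF=(221881/200000 − 1/20·(0.965900+0.937700+0.924900+0.890400+0.843900))/(1+1/20) = 8393/10000 ≈ 0.839300
step 7 [7y] zero: DF = P = 8233/10000 ≈ 0.823300
step 8 [8y] bond c/1=19/400: DF=(4448093/4000000 − 19/400·(0.965900+0.937700+0.924900+0.890400+0.843900+0.839300+0.823300))/(1+19/400) = 7793/10000 ≈ 0.779300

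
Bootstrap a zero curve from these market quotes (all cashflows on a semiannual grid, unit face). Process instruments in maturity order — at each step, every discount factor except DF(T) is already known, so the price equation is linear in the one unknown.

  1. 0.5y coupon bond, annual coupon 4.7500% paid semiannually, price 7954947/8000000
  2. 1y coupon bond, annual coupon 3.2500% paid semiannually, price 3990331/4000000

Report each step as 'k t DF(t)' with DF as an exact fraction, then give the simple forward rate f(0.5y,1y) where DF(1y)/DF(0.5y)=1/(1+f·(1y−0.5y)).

1 1/2 9713/10000
2 1 9661/10000
f(0.5y,1y) = ((9713/10000)/(9661/10000) − 1)/(1/2) = 104/9661 ≈ 1.0765%

step 1 [0.5y] bond c/2=19/800: DF=(7954947/8000000 − 19/800·(0))/(1+19/800) = 9713/10000 ≈ 0.971300
step 2 [1y] bond c/2=13/800: DF=(3990331/4000000 − 13/800·(0.971300))/(1+13/800) = 9661/10000 ≈ 0.966100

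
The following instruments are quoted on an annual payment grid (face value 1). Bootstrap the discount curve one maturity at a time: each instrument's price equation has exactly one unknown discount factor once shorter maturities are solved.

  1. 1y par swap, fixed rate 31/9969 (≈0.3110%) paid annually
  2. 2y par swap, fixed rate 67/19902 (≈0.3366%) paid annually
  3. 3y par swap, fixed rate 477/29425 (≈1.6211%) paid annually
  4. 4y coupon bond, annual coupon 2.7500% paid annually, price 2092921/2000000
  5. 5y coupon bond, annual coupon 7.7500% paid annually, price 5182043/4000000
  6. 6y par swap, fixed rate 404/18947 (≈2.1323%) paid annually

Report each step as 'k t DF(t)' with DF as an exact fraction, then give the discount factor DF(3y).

1 1 9969/10000
2 2 9933/10000
3 3 9523/10000
4 4 9397/10000
5 5 9231/10000
6 6 2197/2500
DF(3y) = 9523/10000 ≈ 0.952300

step 1 [1y] swap r/1=31/9969: DF=(1 − 31/9969·(0))/(1+31/9969) = 9969/10000 ≈ 0.996900
step 2 [2y] swap r/1=67/19902: DF=(1 − 67/19902·(0.996900))/(1+67/19902) = 9933/10000 ≈ 0.993300
step 3 [3y] swap r/1=477/29425: DF=(1 − 477/29425·(0.996900+0.993300))/(1+477/29425) = 9523/10000 ≈ 0.952300
step 4 [4y] bond c/1=11/400: DF=(2092921/2000000 − 11/400·(0.996900+0.993300+0.952300))/(1+11/400) = 9397/10000 ≈ 0.939700
step 5 [5y] bond c/1=31/400: DF=(5182043/4000000 − 31/400·(0.996900+0.993300+0.952300+0.939700))/(1+31/400) = 9231/10000 ≈ 0.923100
step 6 [6y] swap r/1=404/18947: DF=(1 − 404/18947·(0.996900+0.993300+0.952300+0.939700+0.923100))/(1+404/18947) = 2197/2500 ≈ 0.878800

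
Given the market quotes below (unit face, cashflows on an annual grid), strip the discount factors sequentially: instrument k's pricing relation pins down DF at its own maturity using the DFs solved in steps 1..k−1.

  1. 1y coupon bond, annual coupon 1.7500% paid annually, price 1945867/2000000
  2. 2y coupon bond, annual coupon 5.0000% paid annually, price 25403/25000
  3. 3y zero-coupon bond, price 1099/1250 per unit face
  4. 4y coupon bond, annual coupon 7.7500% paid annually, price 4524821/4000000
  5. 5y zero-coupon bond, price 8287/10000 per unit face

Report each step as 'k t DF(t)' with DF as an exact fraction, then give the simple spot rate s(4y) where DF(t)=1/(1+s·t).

step 1 [1y] bond c/1=7/400: DF=(1945867/2000000 − 7/400·(0))/(1+7/400) = 4781/5000 ≈ 0.956200
step 2 [2y] bond c/1=1/20: DF=(25403/25000 − 1/20·(0.956200))/(1+1/20) = 4611/5000 ≈ 0.922200
step 3 [3y] zero: DF = P = 1099/1250 ≈ 0.879200
step 4 [4y] bond c/1=31/400: DF=(4524821/4000000 − 31/400·(0.956200+0.922200+0.879200))/(1+31/400) = 1703/2000 ≈ 0.851500
step 5 [5y] zero: DF = P = 8287/10000 ≈ 0.828700

1 1 4781/5000
2 2 4611/5000
3 3 1099/1250
4 4 1703/2000
5 5 8287/10000
s(4y) = (1/(1703/2000) − 1)/(4) = 297/6812 ≈ 4.3600%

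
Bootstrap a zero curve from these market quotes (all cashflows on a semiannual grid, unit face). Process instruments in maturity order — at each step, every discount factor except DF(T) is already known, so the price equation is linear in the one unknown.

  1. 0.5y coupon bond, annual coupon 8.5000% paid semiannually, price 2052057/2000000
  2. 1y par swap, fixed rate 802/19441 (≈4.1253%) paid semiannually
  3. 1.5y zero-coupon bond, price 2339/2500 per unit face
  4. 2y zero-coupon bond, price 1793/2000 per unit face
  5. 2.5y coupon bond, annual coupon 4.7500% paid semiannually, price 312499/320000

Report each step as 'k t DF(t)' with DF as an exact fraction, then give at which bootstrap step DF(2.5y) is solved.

1 1/2 4921/5000
2 1 9599/10000
3 3/2 2339/2500
4 2 1793/2000
5 5/2 8663/10000
DF(2.5y) is solved at step 5

step 1 [0.5y] bond c/2=17/400: DF=(2052057/2000000 − 17/400·(0))/(1+17/400) = 4921/5000 ≈ 0.984200
step 2 [1y] swap r/2=401/19441: DF=(1 − 401/19441·(0.984200))/(1+401/19441) = 9599/10000 ≈ 0.959900
step 3 [1.5y] zero: DF = P = 2339/2500 ≈ 0.935600
step 4 [2y] zero: DF = P = 1793/2000 ≈ 0.896500
step 5 [2.5y] bond c/2=19/800: DF=(312499/320000 − 19/800·(0.984200+0.959900+0.935600+0.896500))/(1+19/800) = 8663/10000 ≈ 0.866300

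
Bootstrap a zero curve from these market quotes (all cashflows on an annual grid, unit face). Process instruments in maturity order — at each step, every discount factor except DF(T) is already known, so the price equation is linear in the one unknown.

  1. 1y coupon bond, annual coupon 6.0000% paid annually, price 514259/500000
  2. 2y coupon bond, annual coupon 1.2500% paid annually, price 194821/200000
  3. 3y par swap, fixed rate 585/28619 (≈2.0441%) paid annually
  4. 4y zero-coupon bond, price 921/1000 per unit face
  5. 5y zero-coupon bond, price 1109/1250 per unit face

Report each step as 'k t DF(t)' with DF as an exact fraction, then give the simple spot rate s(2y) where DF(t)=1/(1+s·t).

step 1 [1y] bond c/1=3/50: DF=(514259/500000 − 3/50·(0))/(1+3/50) = 9703/10000 ≈ 0.970300
step 2 [2y] bond c/1=1/80: DF=(194821/200000 − 1/80·(0.970300))/(1+1/80) = 9501/10000 ≈ 0.950100
step 3 [3y] swap r/1=585/28619: DF=(1 − 585/28619·(0.970300+0.950100))/(1+585/28619) = 1883/2000 ≈ 0.941500
step 4 [4y] zero: DF = P = 921/1000 ≈ 0.921000
step 5 [5y] zero: DF = P = 1109/1250 ≈ 0.887200

1 1 9703/10000
2 2 9501/10000
3 3 1883/2000
4 4 921/1000
5 5 1109/1250
s(2y) = (1/(9501/10000) − 1)/(2) = 499/19002 ≈ 2.6260%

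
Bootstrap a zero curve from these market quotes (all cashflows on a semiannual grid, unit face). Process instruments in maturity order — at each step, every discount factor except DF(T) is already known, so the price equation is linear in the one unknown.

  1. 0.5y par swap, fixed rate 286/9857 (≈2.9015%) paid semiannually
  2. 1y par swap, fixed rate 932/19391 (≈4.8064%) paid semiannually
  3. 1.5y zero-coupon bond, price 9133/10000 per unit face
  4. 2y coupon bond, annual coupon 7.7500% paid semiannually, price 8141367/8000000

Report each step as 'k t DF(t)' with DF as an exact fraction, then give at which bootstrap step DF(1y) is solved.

step 1 [0.5y] swap r/2=143/9857: DF=(1 − 143/9857·(0))/(1+143/9857) = 9857/10000 ≈ 0.985700
step 2 [1y] swap r/2=466/19391: DF=(1 − 466/19391·(0.985700))/(1+466/19391) = 4767/5000 ≈ 0.953400
step 3 [1.5y] zero: DF = P = 9133/10000 ≈ 0.913300
step 4 [2y] bond c/2=31/800: DF=(8141367/8000000 − 31/800·(0.985700+0.953400+0.913300))/(1+31/800) = 8733/10000 ≈ 0.873300

1 1/2 9857/10000
2 1 4767/5000
3 3/2 9133/10000
4 2 8733/10000
DF(1y) is solved at step 2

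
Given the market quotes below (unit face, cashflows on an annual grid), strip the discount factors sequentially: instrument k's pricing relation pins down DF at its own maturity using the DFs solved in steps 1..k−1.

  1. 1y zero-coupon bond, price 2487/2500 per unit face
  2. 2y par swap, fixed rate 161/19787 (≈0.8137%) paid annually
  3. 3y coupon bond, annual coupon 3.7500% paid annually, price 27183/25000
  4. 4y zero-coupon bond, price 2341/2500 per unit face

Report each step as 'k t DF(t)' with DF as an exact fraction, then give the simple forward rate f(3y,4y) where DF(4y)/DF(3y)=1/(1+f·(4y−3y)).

1 1 2487/2500
2 2 9839/10000
3 3 1953/2000
4 4 2341/2500
f(3y,4y) = ((1953/2000)/(2341/2500) − 1)/(1) = 401/9364 ≈ 4.2824%

step 1 [1y] zero: DF = P = 2487/2500 ≈ 0.994800
step 2 [2y] swap r/1=161/19787: DF=(1 − 161/19787·(0.994800))/(1+161/19787) = 9839/10000 ≈ 0.983900
step 3 [3y] bond c/1=3/80: DF=(27183/25000 − 3/80·(0.994800+0.983900))/(1+3/80) = 1953/2000 ≈ 0.976500
step 4 [4y] zero: DF = P = 2341/2500 ≈ 0.936400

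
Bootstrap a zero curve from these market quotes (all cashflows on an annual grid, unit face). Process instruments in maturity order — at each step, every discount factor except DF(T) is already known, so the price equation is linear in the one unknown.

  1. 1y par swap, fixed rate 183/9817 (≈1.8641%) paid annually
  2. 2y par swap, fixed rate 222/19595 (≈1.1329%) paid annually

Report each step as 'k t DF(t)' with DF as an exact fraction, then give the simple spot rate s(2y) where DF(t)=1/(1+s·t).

step 1 [1y] swap r/1=183/9817: DF=(1 − 183/9817·(0))/(1+183/9817) = 9817/10000 ≈ 0.981700
step 2 [2y] swap r/1=222/19595: DF=(1 − 222/19595·(0.981700))/(1+222/19595) = 4889/5000 ≈ 0.977800

1 1 9817/10000
2 2 4889/5000
s(2y) = (1/(4889/5000) − 1)/(2) = 111/9778 ≈ 1.1352%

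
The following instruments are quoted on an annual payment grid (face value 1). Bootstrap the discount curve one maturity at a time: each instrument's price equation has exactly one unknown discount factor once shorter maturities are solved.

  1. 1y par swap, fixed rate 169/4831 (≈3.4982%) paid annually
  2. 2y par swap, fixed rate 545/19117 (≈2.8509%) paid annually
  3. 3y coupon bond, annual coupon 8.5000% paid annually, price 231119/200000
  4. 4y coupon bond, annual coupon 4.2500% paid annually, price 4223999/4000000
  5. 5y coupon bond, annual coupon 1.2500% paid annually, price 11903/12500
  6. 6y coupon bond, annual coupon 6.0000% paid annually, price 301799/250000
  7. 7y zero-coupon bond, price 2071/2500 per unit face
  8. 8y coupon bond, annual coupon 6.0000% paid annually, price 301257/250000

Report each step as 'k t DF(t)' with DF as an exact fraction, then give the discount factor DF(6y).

step 1 [1y] swap r/1=169/4831: DF=(1 − 169/4831·(0))/(1+169/4831) = 4831/5000 ≈ 0.966200
step 2 [2y] swap r/1=545/19117: DF=(1 − 545/19117·(0.966200))/(1+545/19117) = 1891/2000 ≈ 0.945500
step 3 [3y] bond c/1=17/200: DF=(231119/200000 − 17/200·(0.966200+0.945500))/(1+17/200) = 9153/10000 ≈ 0.915300
step 4 [4y] bond c/1=17/400: DF=(4223999/4000000 − 17/400·(0.966200+0.945500+0.915300))/(1+17/400) = 8977/10000 ≈ 0.897700
step 5 [5y] bond c/1=1/80: DF=(11903/12500 − 1/80·(0.966200+0.945500+0.915300+0.897700))/(1+1/80) = 1789/2000 ≈ 0.894500
step 6 [6y] bond c/1=3/50: DF=(301799/250000 − 3/50·(0.966200+0.945500+0.915300+0.897700+0.894500))/(1+3/50) = 4387/5000 ≈ 0.877400
step 7 [7y] zero: DF = P = 2071/2500 ≈ 0.828400
step 8 [8y] bond c/1=3/50: DF=(301257/250000 − 3/50·(0.966200+0.945500+0.915300+0.897700+0.894500+0.877400+0.828400))/(1+3/50) = 1947/2500 ≈ 0.778800

1 1 4831/5000
2 2 1891/2000
3 3 9153/10000
4 4 8977/10000
5 5 1789/2000
6 6 4387/5000
7 7 2071/2500
8 8 1947/2500
DF(6y) = 4387/5000 ≈ 0.877400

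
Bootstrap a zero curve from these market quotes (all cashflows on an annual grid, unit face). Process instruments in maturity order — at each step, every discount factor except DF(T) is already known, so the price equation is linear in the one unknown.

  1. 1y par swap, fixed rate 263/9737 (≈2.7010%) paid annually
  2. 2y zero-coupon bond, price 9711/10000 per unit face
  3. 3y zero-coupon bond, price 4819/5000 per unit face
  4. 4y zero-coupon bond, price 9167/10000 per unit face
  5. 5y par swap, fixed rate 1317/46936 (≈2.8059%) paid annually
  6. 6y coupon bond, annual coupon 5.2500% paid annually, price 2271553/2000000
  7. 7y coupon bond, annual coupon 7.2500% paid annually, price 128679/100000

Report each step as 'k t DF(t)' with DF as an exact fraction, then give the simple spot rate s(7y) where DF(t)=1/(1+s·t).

1 1 9737/10000
2 2 9711/10000
3 3 4819/5000
4 4 9167/10000
5 5 8683/10000
6 6 169/200
7 7 4127/5000
s(7y) = (1/(4127/5000) − 1)/(7) = 873/28889 ≈ 3.0219%

step 1 [1y] swap r/1=263/9737: DF=(1 − 263/9737·(0))/(1+263/9737) = 9737/10000 ≈ 0.973700
step 2 [2y] zero: DF = P = 9711/10000 ≈ 0.971100
step 3 [3y] zero: DF = P = 4819/5000 ≈ 0.963800
step 4 [4y] zero: DF = P = 9167/10000 ≈ 0.916700
step 5 [5y] swap r/1=1317/46936: DF=(1 − 1317/46936·(0.973700+0.971100+0.963800+0.916700))/(1+1317/46936) = 8683/10000 ≈ 0.868300
step 6 [6y] bond c/1=21/400: DF=(2271553/2000000 − 21/400·(0.973700+0.971100+0.963800+0.916700+0.868300))/(1+21/400) = 169/200 ≈ 0.845000
step 7 [7y] bond c/1=29/400: DF=(128679/100000 − 29/400·(0.973700+0.971100+0.963800+0.916700+0.868300+0.845000))/(1+29/400) = 4127/5000 ≈ 0.825400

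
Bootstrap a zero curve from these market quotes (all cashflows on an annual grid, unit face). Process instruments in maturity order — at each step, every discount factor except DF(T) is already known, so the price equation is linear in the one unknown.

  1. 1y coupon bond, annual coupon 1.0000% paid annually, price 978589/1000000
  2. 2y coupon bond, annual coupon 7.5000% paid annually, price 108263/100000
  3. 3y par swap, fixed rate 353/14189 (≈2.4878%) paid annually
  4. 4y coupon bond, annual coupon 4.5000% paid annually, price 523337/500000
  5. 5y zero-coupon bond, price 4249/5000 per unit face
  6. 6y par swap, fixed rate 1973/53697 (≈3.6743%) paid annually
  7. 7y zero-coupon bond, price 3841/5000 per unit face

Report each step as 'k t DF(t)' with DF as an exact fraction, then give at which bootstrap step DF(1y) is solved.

1 1 9689/10000
2 2 1879/2000
3 3 4647/5000
4 4 4397/5000
5 5 4249/5000
6 6 8027/10000
7 7 3841/5000
DF(1y) is solved at step 1

step 1 [1y] bond c/1=1/100: DF=(978589/1000000 − 1/100·(0))/(1+1/100) = 9689/10000 ≈ 0.968900
step 2 [2y] bond c/1=3/40: DF=(108263/100000 − 3/40·(0.968900))/(1+3/40) = 1879/2000 ≈ 0.939500
step 3 [3y] swap r/1=353/14189: DF=(1 − 353/14189·(0.968900+0.939500))/(1+353/14189) = 4647/5000 ≈ 0.929400
step 4 [4y] bond c/1=9/200: DF=(523337/500000 − 9/200·(0.968900+0.939500+0.929400))/(1+9/200) = 4397/5000 ≈ 0.879400
step 5 [5y] zero: DF = P = 4249/5000 ≈ 0.849800
step 6 [6y] swap r/1=1973/53697: DF=(1 − 1973/53697·(0.968900+0.939500+0.929400+0.879400+0.849800))/(1+1973/53697) = 8027/10000 ≈ 0.802700
step 7 [7y] zero: DF = P = 3841/5000 ≈ 0.768200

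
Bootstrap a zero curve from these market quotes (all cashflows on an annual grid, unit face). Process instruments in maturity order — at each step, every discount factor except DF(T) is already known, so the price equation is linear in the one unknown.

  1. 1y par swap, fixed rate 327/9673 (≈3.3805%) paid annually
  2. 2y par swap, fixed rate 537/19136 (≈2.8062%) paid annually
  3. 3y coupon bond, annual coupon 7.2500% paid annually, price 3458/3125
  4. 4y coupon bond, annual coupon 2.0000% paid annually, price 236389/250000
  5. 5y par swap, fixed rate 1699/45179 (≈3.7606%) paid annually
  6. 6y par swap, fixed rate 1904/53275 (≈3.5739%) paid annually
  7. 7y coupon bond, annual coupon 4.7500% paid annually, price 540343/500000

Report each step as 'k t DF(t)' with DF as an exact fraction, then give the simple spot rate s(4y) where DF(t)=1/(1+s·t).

step 1 [1y] swap r/1=327/9673: DF=(1 − 327/9673·(0))/(1+327/9673) = 9673/10000 ≈ 0.967300
step 2 [2y] swap r/1=537/19136: DF=(1 − 537/19136·(0.967300))/(1+537/19136) = 9463/10000 ≈ 0.946300
step 3 [3y] bond c/1=29/400: DF=(3458/3125 − 29/400·(0.967300+0.946300))/(1+29/400) = 564/625 ≈ 0.902400
step 4 [4y] bond c/1=1/50: DF=(236389/250000 − 1/50·(0.967300+0.946300+0.902400))/(1+1/50) = 4359/5000 ≈ 0.871800
step 5 [5y] swap r/1=1699/45179: DF=(1 − 1699/45179·(0.967300+0.946300+0.902400+0.871800))/(1+1699/45179) = 8301/10000 ≈ 0.830100
step 6 [6y] swap r/1=1904/53275: DF=(1 − 1904/53275·(0.967300+0.946300+0.902400+0.871800+0.830100))/(1+1904/53275) = 506/625 ≈ 0.809600
step 7 [7y] bond c/1=19/400: DF=(540343/500000 − 19/400·(0.967300+0.946300+0.902400+0.871800+0.830100+0.809600))/(1+19/400) = 7901/10000 ≈ 0.790100

1 1 9673/10000
2 2 9463/10000
3 3 564/625
4 4 4359/5000
5 5 8301/10000
6 6 506/625
7 7 7901/10000
s(4y) = (1/(4359/5000) − 1)/(4) = 641/17436 ≈ 3.6763%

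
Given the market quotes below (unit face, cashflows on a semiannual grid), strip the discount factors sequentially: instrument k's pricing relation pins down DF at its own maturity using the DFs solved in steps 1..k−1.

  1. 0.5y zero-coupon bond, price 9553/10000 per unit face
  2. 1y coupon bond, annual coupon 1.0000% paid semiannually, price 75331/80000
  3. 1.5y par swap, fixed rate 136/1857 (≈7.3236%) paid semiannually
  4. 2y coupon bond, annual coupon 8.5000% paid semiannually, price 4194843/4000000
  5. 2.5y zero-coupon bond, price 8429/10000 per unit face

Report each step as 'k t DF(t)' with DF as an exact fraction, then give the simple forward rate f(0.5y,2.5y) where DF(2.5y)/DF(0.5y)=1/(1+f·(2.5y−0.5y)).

step 1 [0.5y] zero: DF = P = 9553/10000 ≈ 0.955300
step 2 [1y] bond c/2=1/200: DF=(75331/80000 − 1/200·(0.955300))/(1+1/200) = 4661/5000 ≈ 0.932200
step 3 [1.5y] swap r/2=68/1857: DF=(1 − 68/1857·(0.955300+0.932200))/(1+68/1857) = 449/500 ≈ 0.898000
step 4 [2y] bond c/2=17/400: DF=(4194843/4000000 − 17/400·(0.955300+0.932200+0.898000))/(1+17/400) = 2231/2500 ≈ 0.892400
step 5 [2.5y] zero: DF = P = 8429/10000 ≈ 0.842900

1 1/2 9553/10000
2 1 4661/5000
3 3/2 449/500
4 2 2231/2500
5 5/2 8429/10000
f(0.5y,2.5y) = ((9553/10000)/(8429/10000) − 1)/(2) = 562/8429 ≈ 6.6675%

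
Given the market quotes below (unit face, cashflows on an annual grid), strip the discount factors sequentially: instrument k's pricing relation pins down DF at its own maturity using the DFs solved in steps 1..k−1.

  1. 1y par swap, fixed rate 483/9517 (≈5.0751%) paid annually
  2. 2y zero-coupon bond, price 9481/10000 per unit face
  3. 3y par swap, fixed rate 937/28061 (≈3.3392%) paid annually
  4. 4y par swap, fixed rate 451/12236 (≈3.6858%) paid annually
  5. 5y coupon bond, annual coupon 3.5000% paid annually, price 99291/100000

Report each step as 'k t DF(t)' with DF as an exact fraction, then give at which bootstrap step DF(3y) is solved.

1 1 9517/10000
2 2 9481/10000
3 3 9063/10000
4 4 8647/10000
5 5 522/625
DF(3y) is solved at step 3

step 1 [1y] swap r/1=483/9517: DF=(1 − 483/9517·(0))/(1+483/9517) = 9517/10000 ≈ 0.951700
step 2 [2y] zero: DF = P = 9481/10000 ≈ 0.948100
step 3 [3y] swap r/1=937/28061: DF=(1 − 937/28061·(0.951700+0.948100))/(1+937/28061) = 9063/10000 ≈ 0.906300
step 4 [4y] swap r/1=451/12236: DF=(1 − 451/12236·(0.951700+0.948100+0.906300))/(1+451/12236) = 8647/10000 ≈ 0.864700
step 5 [5y] bond c/1=7/200: DF=(99291/100000 − 7/200·(0.951700+0.948100+0.906300+0.864700))/(1+7/200) = 522/625 ≈ 0.835200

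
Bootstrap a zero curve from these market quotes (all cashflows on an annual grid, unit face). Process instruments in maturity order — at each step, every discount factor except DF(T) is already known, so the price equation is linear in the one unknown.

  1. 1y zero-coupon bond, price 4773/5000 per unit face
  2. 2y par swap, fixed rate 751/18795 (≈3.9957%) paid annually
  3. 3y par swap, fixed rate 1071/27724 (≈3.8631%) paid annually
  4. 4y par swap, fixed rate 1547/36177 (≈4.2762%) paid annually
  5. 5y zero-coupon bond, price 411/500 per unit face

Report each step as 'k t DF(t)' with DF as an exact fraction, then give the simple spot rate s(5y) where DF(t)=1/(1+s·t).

step 1 [1y] zero: DF = P = 4773/5000 ≈ 0.954600
step 2 [2y] swap r/1=751/18795: DF=(1 − 751/18795·(0.954600))/(1+751/18795) = 9249/10000 ≈ 0.924900
step 3 [3y] swap r/1=1071/27724: DF=(1 − 1071/27724·(0.954600+0.924900))/(1+1071/27724) = 8929/10000 ≈ 0.892900
step 4 [4y] swap r/1=1547/36177: DF=(1 − 1547/36177·(0.954600+0.924900+0.892900))/(1+1547/36177) = 8453/10000 ≈ 0.845300
step 5 [5y] zero: DF = P = 411/500 ≈ 0.822000

1 1 4773/5000
2 2 9249/10000
3 3 8929/10000
4 4 8453/10000
5 5 411/500
s(5y) = (1/(411/500) − 1)/(5) = 89/2055 ≈ 4.3309%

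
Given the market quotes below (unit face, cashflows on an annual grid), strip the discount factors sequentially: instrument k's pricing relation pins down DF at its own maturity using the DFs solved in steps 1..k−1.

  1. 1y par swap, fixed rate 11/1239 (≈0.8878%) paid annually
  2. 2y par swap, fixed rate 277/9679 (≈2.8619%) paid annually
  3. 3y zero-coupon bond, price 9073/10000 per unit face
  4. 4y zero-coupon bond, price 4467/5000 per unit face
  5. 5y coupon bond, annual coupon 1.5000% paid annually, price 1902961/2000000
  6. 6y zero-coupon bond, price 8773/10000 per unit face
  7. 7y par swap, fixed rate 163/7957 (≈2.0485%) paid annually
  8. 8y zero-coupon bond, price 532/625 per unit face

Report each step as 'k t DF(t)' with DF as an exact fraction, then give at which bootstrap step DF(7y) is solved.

1 1 1239/1250
2 2 4723/5000
3 3 9073/10000
4 4 4467/5000
5 5 4411/5000
6 6 8773/10000
7 7 1087/1250
8 8 532/625
DF(7y) is solved at step 7

step 1 [1y] swap r/1=11/1239: DF=(1 − 11/1239·(0))/(1+11/1239) = 1239/1250 ≈ 0.991200
step 2 [2y] swap r/1=277/9679: DF=(1 − 277/9679·(0.991200))/(1+277/9679) = 4723/5000 ≈ 0.944600
step 3 [3y] zero: DF = P = 9073/10000 ≈ 0.907300
step 4 [4y] zero: DF = P = 4467/5000 ≈ 0.893400
step 5 [5y] bond c/1=3/200: DF=(1902961/2000000 − 3/200·(0.991200+0.944600+0.907300+0.893400))/(1+3/200) = 4411/5000 ≈ 0.882200
step 6 [6y] zero: DF = P = 8773/10000 ≈ 0.877300
step 7 [7y] swap r/1=163/7957: DF=(1 − 163/7957·(0.991200+0.944600+0.907300+0.893400+0.882200+0.877300))/(1+163/7957) = 1087/1250 ≈ 0.869600
step 8 [8y] zero: DF = P = 532/625 ≈ 0.851200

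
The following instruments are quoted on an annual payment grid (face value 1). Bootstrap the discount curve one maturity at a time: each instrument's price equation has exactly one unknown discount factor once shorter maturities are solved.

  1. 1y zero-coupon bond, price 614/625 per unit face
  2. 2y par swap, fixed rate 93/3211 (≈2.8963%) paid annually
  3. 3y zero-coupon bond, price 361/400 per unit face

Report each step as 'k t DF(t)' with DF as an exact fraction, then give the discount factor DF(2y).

step 1 [1y] zero: DF = P = 614/625 ≈ 0.982400
step 2 [2y] swap r/1=93/3211: DF=(1 − 93/3211·(0.982400))/(1+93/3211) = 4721/5000 ≈ 0.944200
step 3 [3y] zero: DF = P = 361/400 ≈ 0.902500

1 1 614/625
2 2 4721/5000
3 3 361/400
DF(2y) = 4721/5000 ≈ 0.944200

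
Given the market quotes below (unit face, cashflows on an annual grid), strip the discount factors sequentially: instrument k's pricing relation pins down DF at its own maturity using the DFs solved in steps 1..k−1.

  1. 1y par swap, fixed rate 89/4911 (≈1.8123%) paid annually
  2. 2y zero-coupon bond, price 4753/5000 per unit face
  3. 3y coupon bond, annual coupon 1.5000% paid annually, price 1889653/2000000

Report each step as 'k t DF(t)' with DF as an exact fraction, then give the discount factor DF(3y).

1 1 4911/5000
2 2 4753/5000
3 3 9023/10000
DF(3y) = 9023/10000 ≈ 0.902300

step 1 [1y] swap r/1=89/4911: DF=(1 − 89/4911·(0))/(1+89/4911) = 4911/5000 ≈ 0.982200
step 2 [2y] zero: DF = P = 4753/5000 ≈ 0.950600
step 3 [3y] bond c/1=3/200: DF=(1889653/2000000 − 3/200·(0.982200+0.950600))/(1+3/200) = 9023/10000 ≈ 0.902300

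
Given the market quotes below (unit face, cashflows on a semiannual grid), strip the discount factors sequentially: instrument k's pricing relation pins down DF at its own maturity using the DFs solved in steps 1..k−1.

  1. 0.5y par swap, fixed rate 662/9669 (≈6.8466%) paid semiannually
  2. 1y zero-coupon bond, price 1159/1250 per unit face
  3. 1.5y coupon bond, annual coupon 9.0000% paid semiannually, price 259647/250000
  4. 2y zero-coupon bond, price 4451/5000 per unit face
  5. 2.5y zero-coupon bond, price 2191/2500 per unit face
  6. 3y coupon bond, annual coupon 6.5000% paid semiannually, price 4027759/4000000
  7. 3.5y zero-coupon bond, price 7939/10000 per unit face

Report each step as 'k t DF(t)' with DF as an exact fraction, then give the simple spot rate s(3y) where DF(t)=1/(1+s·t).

step 1 [0.5y] swap r/2=331/9669: DF=(1 − 331/9669·(0))/(1+331/9669) = 9669/10000 ≈ 0.966900
step 2 [1y] zero: DF = P = 1159/1250 ≈ 0.927200
step 3 [1.5y] bond c/2=9/200: DF=(259647/250000 − 9/200·(0.966900+0.927200))/(1+9/200) = 9123/10000 ≈ 0.912300
step 4 [2y] zero: DF = P = 4451/5000 ≈ 0.890200
step 5 [2.5y] zero: DF = P = 2191/2500 ≈ 0.876400
step 6 [3y] bond c/2=13/400: DF=(4027759/4000000 − 13/400·(0.966900+0.927200+0.912300+0.890200+0.876400))/(1+13/400) = 8313/10000 ≈ 0.831300
step 7 [3.5y] zero: DF = P = 7939/10000 ≈ 0.793900

1 1/2 9669/10000
2 1 1159/1250
3 3/2 9123/10000
4 2 4451/5000
5 5/2 2191/2500
6 3 8313/10000
7 7/2 7939/10000
s(3y) = (1/(8313/10000) − 1)/(3) = 1687/24939 ≈ 6.7645%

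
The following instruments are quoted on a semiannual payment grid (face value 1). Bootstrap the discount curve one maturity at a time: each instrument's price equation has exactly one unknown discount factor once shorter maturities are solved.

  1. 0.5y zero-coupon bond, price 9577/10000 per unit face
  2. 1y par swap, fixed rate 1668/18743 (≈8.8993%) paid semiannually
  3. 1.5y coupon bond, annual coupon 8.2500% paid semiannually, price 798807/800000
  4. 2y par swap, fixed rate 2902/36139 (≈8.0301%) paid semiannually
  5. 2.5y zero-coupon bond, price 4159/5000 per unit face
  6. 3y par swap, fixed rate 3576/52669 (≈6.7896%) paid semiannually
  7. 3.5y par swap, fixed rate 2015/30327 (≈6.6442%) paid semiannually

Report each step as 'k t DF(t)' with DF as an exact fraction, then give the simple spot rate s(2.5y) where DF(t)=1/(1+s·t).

step 1 [0.5y] zero: DF = P = 9577/10000 ≈ 0.957700
step 2 [1y] swap r/2=834/18743: DF=(1 − 834/18743·(0.957700))/(1+834/18743) = 4583/5000 ≈ 0.916600
step 3 [1.5y] bond c/2=33/800: DF=(798807/800000 − 33/800·(0.957700+0.916600))/(1+33/800) = 8847/10000 ≈ 0.884700
step 4 [2y] swap r/2=1451/36139: DF=(1 − 1451/36139·(0.957700+0.916600+0.884700))/(1+1451/36139) = 8549/10000 ≈ 0.854900
step 5 [2.5y] zero: DF = P = 4159/5000 ≈ 0.831800
step 6 [3y] swap r/2=1788/52669: DF=(1 − 1788/52669·(0.957700+0.916600+0.884700+0.854900+0.831800))/(1+1788/52669) = 2053/2500 ≈ 0.821200
step 7 [3.5y] swap r/2=2015/60654: DF=(1 − 2015/60654·(0.957700+0.916600+0.884700+0.854900+0.831800+0.821200))/(1+2015/60654) = 1597/2000 ≈ 0.798500

1 1/2 9577/10000
2 1 4583/5000
3 3/2 8847/10000
4 2 8549/10000
5 5/2 4159/5000
6 3 2053/2500
7 7/2 1597/2000
s(2.5y) = (1/(4159/5000) − 1)/(5/2) = 1682/20795 ≈ 8.0885%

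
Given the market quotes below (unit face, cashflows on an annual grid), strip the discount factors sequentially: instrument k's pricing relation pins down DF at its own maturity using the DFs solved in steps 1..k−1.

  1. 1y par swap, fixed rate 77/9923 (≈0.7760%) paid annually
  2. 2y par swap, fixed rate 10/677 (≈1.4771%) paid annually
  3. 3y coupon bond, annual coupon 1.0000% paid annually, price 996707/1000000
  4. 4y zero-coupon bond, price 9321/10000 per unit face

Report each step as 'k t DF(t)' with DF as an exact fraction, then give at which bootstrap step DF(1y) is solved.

step 1 [1y] swap r/1=77/9923: DF=(1 − 77/9923·(0))/(1+77/9923) = 9923/10000 ≈ 0.992300
step 2 [2y] swap r/1=10/677: DF=(1 − 10/677·(0.992300))/(1+10/677) = 971/1000 ≈ 0.971000
step 3 [3y] bond c/1=1/100: DF=(996707/1000000 − 1/100·(0.992300+0.971000))/(1+1/100) = 4837/5000 ≈ 0.967400
step 4 [4y] zero: DF = P = 9321/10000 ≈ 0.932100

1 1 9923/10000
2 2 971/1000
3 3 4837/5000
4 4 9321/10000
DF(1y) is solved at step 1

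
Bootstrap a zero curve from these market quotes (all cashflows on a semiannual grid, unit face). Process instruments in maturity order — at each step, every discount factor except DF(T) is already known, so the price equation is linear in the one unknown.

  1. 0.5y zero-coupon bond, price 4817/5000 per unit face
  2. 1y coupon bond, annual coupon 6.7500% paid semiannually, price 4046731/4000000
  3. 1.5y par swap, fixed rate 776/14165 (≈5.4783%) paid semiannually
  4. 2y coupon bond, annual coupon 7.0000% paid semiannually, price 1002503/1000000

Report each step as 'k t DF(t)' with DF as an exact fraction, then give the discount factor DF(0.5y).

1 1/2 4817/5000
2 1 592/625
3 3/2 1153/1250
4 2 1091/1250
DF(0.5y) = 4817/5000 ≈ 0.963400

step 1 [0.5y] zero: DF = P = 4817/5000 ≈ 0.963400
step 2 [1y] bond c/2=27/800: DF=(4046731/4000000 − 27/800·(0.963400))/(1+27/800) = 592/625 ≈ 0.947200
step 3 [1.5y] swap r/2=388/14165: DF=(1 − 388/14165·(0.963400+0.947200))/(1+388/14165) = 1153/1250 ≈ 0.922400
step 4 [2y] bond c/2=7/200: DF=(1002503/1000000 − 7/200·(0.963400+0.947200+0.922400))/(1+7/200) = 1091/1250 ≈ 0.872800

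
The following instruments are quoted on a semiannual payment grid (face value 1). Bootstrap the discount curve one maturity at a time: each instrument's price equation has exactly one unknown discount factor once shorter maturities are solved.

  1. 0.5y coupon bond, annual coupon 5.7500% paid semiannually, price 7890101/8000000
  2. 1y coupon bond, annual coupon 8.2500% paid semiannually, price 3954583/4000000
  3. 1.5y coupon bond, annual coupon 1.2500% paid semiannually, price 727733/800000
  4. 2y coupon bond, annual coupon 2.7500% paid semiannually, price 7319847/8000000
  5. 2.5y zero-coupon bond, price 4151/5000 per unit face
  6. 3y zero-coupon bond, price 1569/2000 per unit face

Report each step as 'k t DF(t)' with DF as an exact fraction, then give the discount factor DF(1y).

1 1/2 9587/10000
2 1 1823/2000
3 3/2 2231/2500
4 2 8651/10000
5 5/2 4151/5000
6 3 1569/2000
DF(1y) = 1823/2000 ≈ 0.911500

step 1 [0.5y] bond c/2=23/800: DF=(7890101/8000000 − 23/800·(0))/(1+23/800) = 9587/10000 ≈ 0.958700
step 2 [1y] bond c/2=33/800: DF=(3954583/4000000 − 33/800·(0.958700))/(1+33/800) = 1823/2000 ≈ 0.911500
step 3 [1.5y] bond c/2=1/160: DF=(727733/800000 − 1/160·(0.958700+0.911500))/(1+1/160) = 2231/2500 ≈ 0.892400
step 4 [2y] bond c/2=11/800: DF=(7319847/8000000 − 11/800·(0.958700+0.911500+0.892400))/(1+11/800) = 8651/10000 ≈ 0.865100
step 5 [2.5y] zero: DF = P = 4151/5000 ≈ 0.830200
step 6 [3y] zero: DF = P = 1569/2000 ≈ 0.784500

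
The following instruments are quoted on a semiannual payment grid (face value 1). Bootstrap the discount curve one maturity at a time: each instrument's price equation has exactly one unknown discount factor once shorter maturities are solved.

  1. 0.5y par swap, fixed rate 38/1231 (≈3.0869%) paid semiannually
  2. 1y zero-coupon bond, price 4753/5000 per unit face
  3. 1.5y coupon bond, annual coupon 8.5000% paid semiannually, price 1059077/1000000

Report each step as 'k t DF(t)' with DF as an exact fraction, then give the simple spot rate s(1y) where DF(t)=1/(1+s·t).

1 1/2 1231/1250
2 1 4753/5000
3 3/2 937/1000
s(1y) = (1/(4753/5000) − 1)/(1) = 247/4753 ≈ 5.1967%

step 1 [0.5y] swap r/2=19/1231: DF=(1 − 19/1231·(0))/(1+19/1231) = 1231/1250 ≈ 0.984800
step 2 [1y] zero: DF = P = 4753/5000 ≈ 0.950600
step 3 [1.5y] bond c/2=17/400: DF=(1059077/1000000 − 17/400·(0.984800+0.950600))/(1+17/400) = 937/1000 ≈ 0.937000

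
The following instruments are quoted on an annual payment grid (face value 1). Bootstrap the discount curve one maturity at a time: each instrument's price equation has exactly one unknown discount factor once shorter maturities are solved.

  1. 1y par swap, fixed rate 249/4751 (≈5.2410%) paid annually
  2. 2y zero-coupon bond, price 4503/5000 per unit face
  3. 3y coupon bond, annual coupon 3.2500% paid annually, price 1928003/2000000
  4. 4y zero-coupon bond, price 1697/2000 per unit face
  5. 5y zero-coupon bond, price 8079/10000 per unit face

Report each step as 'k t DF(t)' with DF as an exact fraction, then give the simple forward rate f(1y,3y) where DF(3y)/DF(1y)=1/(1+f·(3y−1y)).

step 1 [1y] swap r/1=249/4751: DF=(1 − 249/4751·(0))/(1+249/4751) = 4751/5000 ≈ 0.950200
step 2 [2y] zero: DF = P = 4503/5000 ≈ 0.900600
step 3 [3y] bond c/1=13/400: DF=(1928003/2000000 − 13/400·(0.950200+0.900600))/(1+13/400) = 4377/5000 ≈ 0.875400
step 4 [4y] zero: DF = P = 1697/2000 ≈ 0.848500
step 5 [5y] zero: DF = P = 8079/10000 ≈ 0.807900

1 1 4751/5000
2 2 4503/5000
3 3 4377/5000
4 4 1697/2000
5 5 8079/10000
f(1y,3y) = ((4751/5000)/(4377/5000) − 1)/(2) = 187/4377 ≈ 4.2723%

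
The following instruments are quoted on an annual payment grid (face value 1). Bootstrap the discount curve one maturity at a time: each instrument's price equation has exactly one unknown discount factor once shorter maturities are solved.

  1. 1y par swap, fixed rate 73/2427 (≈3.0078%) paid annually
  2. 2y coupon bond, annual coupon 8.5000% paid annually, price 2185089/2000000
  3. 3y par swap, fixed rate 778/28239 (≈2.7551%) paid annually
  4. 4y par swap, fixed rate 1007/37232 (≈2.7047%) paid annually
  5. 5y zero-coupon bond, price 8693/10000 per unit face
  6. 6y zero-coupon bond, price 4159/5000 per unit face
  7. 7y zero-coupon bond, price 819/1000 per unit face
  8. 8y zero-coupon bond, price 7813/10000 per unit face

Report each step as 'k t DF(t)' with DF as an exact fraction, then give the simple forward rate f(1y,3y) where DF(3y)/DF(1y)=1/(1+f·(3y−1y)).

1 1 2427/2500
2 2 9309/10000
3 3 4611/5000
4 4 8993/10000
5 5 8693/10000
6 6 4159/5000
7 7 819/1000
8 8 7813/10000
f(1y,3y) = ((2427/2500)/(4611/5000) − 1)/(2) = 81/3074 ≈ 2.6350%

step 1 [1y] swap r/1=73/2427: DF=(1 − 73/2427·(0))/(1+73/2427) = 2427/2500 ≈ 0.970800
step 2 [2y] bond c/1=17/200: DF=(2185089/2000000 − 17/200·(0.970800))/(1+17/200) = 9309/10000 ≈ 0.930900
step 3 [3y] swap r/1=778/28239: DF=(1 − 778/28239·(0.970800+0.930900))/(1+778/28239) = 4611/5000 ≈ 0.922200
step 4 [4y] swap r/1=1007/37232: DF=(1 − 1007/37232·(0.970800+0.930900+0.922200))/(1+1007/37232) = 8993/10000 ≈ 0.899300
step 5 [5y] zero: DF = P = 8693/10000 ≈ 0.869300
step 6 [6y] zero: DF = P = 4159/5000 ≈ 0.831800
step 7 [7y] zero: DF = P = 819/1000 ≈ 0.819000
step 8 [8y] zero: DF = P = 7813/10000 ≈ 0.781300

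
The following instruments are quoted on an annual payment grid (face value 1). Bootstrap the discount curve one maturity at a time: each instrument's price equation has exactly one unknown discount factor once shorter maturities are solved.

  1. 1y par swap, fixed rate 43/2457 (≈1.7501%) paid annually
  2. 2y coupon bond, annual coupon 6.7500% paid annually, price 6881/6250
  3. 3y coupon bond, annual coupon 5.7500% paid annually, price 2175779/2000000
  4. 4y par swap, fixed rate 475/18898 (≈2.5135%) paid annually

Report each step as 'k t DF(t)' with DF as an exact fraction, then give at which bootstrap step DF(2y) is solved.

1 1 2457/2500
2 2 2423/2500
3 3 4613/5000
4 4 181/200
DF(2y) is solved at step 2

step 1 [1y] swap r/1=43/2457: DF=(1 − 43/2457·(0))/(1+43/2457) = 2457/2500 ≈ 0.982800
step 2 [2y] bond c/1=27/400: DF=(6881/6250 − 27/400·(0.982800))/(1+27/400) = 2423/2500 ≈ 0.969200
step 3 [3y] bond c/1=23/400: DF=(2175779/2000000 − 23/400·(0.982800+0.969200))/(1+23/400) = 4613/5000 ≈ 0.922600
step 4 [4y] swap r/1=475/18898: DF=(1 − 475/18898·(0.982800+0.969200+0.922600))/(1+475/18898) = 181/200 ≈ 0.905000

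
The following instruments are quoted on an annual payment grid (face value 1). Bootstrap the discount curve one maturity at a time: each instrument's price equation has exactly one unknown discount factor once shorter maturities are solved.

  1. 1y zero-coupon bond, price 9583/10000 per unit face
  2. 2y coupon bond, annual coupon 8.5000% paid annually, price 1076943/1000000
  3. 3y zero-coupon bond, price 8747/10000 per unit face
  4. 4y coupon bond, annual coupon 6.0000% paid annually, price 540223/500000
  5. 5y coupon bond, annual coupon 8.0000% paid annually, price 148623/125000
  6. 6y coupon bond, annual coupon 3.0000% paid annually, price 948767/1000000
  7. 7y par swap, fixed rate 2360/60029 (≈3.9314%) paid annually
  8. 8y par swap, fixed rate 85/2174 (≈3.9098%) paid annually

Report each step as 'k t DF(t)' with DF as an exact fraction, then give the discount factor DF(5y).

step 1 [1y] zero: DF = P = 9583/10000 ≈ 0.958300
step 2 [2y] bond c/1=17/200: DF=(1076943/1000000 − 17/200·(0.958300))/(1+17/200) = 367/400 ≈ 0.917500
step 3 [3y] zero: DF = P = 8747/10000 ≈ 0.874700
step 4 [4y] bond c/1=3/50: DF=(540223/500000 − 3/50·(0.958300+0.917500+0.874700))/(1+3/50) = 2159/2500 ≈ 0.863600
step 5 [5y] bond c/1=2/25: DF=(148623/125000 − 2/25·(0.958300+0.917500+0.874700+0.863600))/(1+2/25) = 2083/2500 ≈ 0.833200
step 6 [6y] bond c/1=3/100: DF=(948767/1000000 − 3/100·(0.958300+0.917500+0.874700+0.863600+0.833200))/(1+3/100) = 1979/2500 ≈ 0.791600
step 7 [7y] swap r/1=2360/60029: DF=(1 − 2360/60029·(0.958300+0.917500+0.874700+0.863600+0.833200+0.791600))/(1+2360/60029) = 191/250 ≈ 0.764000
step 8 [8y] swap r/1=85/2174: DF=(1 − 85/2174·(0.958300+0.917500+0.874700+0.863600+0.833200+0.791600+0.764000))/(1+85/2174) = 1473/2000 ≈ 0.736500

1 1 9583/10000
2 2 367/400
3 3 8747/10000
4 4 2159/2500
5 5 2083/2500
6 6 1979/2500
7 7 191/250
8 8 1473/2000
DF(5y) = 2083/2500 ≈ 0.833200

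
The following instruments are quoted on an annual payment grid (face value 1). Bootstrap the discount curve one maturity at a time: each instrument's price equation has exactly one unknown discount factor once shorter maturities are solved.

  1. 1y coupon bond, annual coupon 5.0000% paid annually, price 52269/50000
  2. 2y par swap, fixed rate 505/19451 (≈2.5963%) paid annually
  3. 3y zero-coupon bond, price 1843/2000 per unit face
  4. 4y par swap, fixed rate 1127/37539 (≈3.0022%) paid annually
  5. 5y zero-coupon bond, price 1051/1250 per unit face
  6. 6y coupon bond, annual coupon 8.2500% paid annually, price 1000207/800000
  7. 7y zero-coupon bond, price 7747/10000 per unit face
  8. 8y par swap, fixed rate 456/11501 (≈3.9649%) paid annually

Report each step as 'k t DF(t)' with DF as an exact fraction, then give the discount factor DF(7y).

step 1 [1y] bond c/1=1/20: DF=(52269/50000 − 1/20·(0))/(1+1/20) = 2489/2500 ≈ 0.995600
step 2 [2y] swap r/1=505/19451: DF=(1 − 505/19451·(0.995600))/(1+505/19451) = 1899/2000 ≈ 0.949500
step 3 [3y] zero: DF = P = 1843/2000 ≈ 0.921500
step 4 [4y] swap r/1=1127/37539: DF=(1 − 1127/37539·(0.995600+0.949500+0.921500))/(1+1127/37539) = 8873/10000 ≈ 0.887300
step 5 [5y] zero: DF = P = 1051/1250 ≈ 0.840800
step 6 [6y] bond c/1=33/400: DF=(1000207/800000 − 33/400·(0.995600+0.949500+0.921500+0.887300+0.840800))/(1+33/400) = 503/625 ≈ 0.804800
step 7 [7y] zero: DF = P = 7747/10000 ≈ 0.774700
step 8 [8y] swap r/1=456/11501: DF=(1 − 456/11501·(0.995600+0.949500+0.921500+0.887300+0.840800+0.804800+0.774700))/(1+456/11501) = 454/625 ≈ 0.726400

1 1 2489/2500
2 2 1899/2000
3 3 1843/2000
4 4 8873/10000
5 5 1051/1250
6 6 503/625
7 7 7747/10000
8 8 454/625
DF(7y) = 7747/10000 ≈ 0.774700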